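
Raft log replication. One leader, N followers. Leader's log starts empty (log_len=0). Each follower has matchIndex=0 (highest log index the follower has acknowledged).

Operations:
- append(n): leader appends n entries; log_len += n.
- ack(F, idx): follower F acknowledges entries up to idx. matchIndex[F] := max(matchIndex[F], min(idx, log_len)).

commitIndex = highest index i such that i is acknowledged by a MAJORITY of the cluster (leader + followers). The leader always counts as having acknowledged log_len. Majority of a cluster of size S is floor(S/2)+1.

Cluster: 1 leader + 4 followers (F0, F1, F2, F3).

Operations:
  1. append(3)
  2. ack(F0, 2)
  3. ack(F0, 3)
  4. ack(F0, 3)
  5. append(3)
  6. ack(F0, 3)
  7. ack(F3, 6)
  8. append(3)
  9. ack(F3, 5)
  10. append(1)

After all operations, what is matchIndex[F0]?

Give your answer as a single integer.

Op 1: append 3 -> log_len=3
Op 2: F0 acks idx 2 -> match: F0=2 F1=0 F2=0 F3=0; commitIndex=0
Op 3: F0 acks idx 3 -> match: F0=3 F1=0 F2=0 F3=0; commitIndex=0
Op 4: F0 acks idx 3 -> match: F0=3 F1=0 F2=0 F3=0; commitIndex=0
Op 5: append 3 -> log_len=6
Op 6: F0 acks idx 3 -> match: F0=3 F1=0 F2=0 F3=0; commitIndex=0
Op 7: F3 acks idx 6 -> match: F0=3 F1=0 F2=0 F3=6; commitIndex=3
Op 8: append 3 -> log_len=9
Op 9: F3 acks idx 5 -> match: F0=3 F1=0 F2=0 F3=6; commitIndex=3
Op 10: append 1 -> log_len=10

Answer: 3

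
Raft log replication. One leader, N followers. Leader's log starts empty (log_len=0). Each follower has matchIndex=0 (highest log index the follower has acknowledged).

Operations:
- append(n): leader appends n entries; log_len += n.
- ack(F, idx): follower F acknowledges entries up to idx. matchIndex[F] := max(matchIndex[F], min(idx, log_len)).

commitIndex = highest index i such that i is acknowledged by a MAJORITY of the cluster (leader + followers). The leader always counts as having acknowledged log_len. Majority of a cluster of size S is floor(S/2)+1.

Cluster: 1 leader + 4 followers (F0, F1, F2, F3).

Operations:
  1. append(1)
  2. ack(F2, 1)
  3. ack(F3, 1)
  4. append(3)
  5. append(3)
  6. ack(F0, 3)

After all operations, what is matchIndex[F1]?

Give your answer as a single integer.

Op 1: append 1 -> log_len=1
Op 2: F2 acks idx 1 -> match: F0=0 F1=0 F2=1 F3=0; commitIndex=0
Op 3: F3 acks idx 1 -> match: F0=0 F1=0 F2=1 F3=1; commitIndex=1
Op 4: append 3 -> log_len=4
Op 5: append 3 -> log_len=7
Op 6: F0 acks idx 3 -> match: F0=3 F1=0 F2=1 F3=1; commitIndex=1

Answer: 0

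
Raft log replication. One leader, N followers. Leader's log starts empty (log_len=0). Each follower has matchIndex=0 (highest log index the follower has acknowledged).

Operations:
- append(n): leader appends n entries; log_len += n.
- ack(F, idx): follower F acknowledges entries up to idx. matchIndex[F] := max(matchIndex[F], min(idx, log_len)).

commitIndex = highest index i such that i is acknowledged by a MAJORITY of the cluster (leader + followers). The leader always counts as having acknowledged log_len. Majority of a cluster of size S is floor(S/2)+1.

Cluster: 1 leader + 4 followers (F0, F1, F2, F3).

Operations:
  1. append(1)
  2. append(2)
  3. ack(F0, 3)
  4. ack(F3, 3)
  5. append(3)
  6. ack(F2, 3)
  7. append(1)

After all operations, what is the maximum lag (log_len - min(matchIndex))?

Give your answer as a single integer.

Answer: 7

Derivation:
Op 1: append 1 -> log_len=1
Op 2: append 2 -> log_len=3
Op 3: F0 acks idx 3 -> match: F0=3 F1=0 F2=0 F3=0; commitIndex=0
Op 4: F3 acks idx 3 -> match: F0=3 F1=0 F2=0 F3=3; commitIndex=3
Op 5: append 3 -> log_len=6
Op 6: F2 acks idx 3 -> match: F0=3 F1=0 F2=3 F3=3; commitIndex=3
Op 7: append 1 -> log_len=7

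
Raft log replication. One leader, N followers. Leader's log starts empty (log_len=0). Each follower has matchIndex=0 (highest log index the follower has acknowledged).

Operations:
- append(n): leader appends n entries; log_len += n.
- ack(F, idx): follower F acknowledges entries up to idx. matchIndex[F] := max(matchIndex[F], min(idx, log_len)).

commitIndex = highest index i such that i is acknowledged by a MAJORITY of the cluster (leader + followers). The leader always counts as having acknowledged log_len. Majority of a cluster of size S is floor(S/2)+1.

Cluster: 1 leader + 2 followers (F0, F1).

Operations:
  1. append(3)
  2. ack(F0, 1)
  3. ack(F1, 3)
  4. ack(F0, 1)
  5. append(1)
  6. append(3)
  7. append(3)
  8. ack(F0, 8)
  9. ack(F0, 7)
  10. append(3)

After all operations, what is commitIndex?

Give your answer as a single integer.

Answer: 8

Derivation:
Op 1: append 3 -> log_len=3
Op 2: F0 acks idx 1 -> match: F0=1 F1=0; commitIndex=1
Op 3: F1 acks idx 3 -> match: F0=1 F1=3; commitIndex=3
Op 4: F0 acks idx 1 -> match: F0=1 F1=3; commitIndex=3
Op 5: append 1 -> log_len=4
Op 6: append 3 -> log_len=7
Op 7: append 3 -> log_len=10
Op 8: F0 acks idx 8 -> match: F0=8 F1=3; commitIndex=8
Op 9: F0 acks idx 7 -> match: F0=8 F1=3; commitIndex=8
Op 10: append 3 -> log_len=13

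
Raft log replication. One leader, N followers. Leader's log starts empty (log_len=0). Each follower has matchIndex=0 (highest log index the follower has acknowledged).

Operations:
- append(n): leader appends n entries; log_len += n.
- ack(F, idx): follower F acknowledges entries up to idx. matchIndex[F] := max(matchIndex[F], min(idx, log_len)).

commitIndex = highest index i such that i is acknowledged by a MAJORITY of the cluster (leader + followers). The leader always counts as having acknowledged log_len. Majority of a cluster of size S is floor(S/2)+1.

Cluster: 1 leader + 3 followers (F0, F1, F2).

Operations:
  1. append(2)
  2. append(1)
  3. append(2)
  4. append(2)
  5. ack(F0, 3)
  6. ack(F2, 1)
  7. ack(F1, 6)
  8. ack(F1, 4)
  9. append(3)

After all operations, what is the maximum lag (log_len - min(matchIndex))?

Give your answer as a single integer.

Op 1: append 2 -> log_len=2
Op 2: append 1 -> log_len=3
Op 3: append 2 -> log_len=5
Op 4: append 2 -> log_len=7
Op 5: F0 acks idx 3 -> match: F0=3 F1=0 F2=0; commitIndex=0
Op 6: F2 acks idx 1 -> match: F0=3 F1=0 F2=1; commitIndex=1
Op 7: F1 acks idx 6 -> match: F0=3 F1=6 F2=1; commitIndex=3
Op 8: F1 acks idx 4 -> match: F0=3 F1=6 F2=1; commitIndex=3
Op 9: append 3 -> log_len=10

Answer: 9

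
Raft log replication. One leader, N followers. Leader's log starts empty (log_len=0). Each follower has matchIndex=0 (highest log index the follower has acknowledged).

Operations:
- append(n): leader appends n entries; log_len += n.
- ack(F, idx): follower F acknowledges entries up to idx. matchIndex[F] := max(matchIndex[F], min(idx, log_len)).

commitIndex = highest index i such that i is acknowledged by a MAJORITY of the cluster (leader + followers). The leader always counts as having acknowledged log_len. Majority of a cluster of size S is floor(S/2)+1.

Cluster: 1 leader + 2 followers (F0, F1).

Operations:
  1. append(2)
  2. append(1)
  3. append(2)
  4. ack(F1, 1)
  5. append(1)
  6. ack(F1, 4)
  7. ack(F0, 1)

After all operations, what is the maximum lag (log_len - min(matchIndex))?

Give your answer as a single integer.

Answer: 5

Derivation:
Op 1: append 2 -> log_len=2
Op 2: append 1 -> log_len=3
Op 3: append 2 -> log_len=5
Op 4: F1 acks idx 1 -> match: F0=0 F1=1; commitIndex=1
Op 5: append 1 -> log_len=6
Op 6: F1 acks idx 4 -> match: F0=0 F1=4; commitIndex=4
Op 7: F0 acks idx 1 -> match: F0=1 F1=4; commitIndex=4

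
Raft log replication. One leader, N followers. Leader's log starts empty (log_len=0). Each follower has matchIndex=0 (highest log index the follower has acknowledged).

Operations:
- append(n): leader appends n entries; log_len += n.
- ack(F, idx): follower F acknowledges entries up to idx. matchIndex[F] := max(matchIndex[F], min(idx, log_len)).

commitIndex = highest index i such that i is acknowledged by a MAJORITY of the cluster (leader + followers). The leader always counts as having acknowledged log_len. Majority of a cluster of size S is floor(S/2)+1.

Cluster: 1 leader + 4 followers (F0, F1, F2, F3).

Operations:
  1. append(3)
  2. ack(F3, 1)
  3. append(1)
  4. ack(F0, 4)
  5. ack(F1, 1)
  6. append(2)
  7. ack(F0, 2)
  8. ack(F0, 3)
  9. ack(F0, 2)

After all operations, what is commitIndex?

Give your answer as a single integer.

Answer: 1

Derivation:
Op 1: append 3 -> log_len=3
Op 2: F3 acks idx 1 -> match: F0=0 F1=0 F2=0 F3=1; commitIndex=0
Op 3: append 1 -> log_len=4
Op 4: F0 acks idx 4 -> match: F0=4 F1=0 F2=0 F3=1; commitIndex=1
Op 5: F1 acks idx 1 -> match: F0=4 F1=1 F2=0 F3=1; commitIndex=1
Op 6: append 2 -> log_len=6
Op 7: F0 acks idx 2 -> match: F0=4 F1=1 F2=0 F3=1; commitIndex=1
Op 8: F0 acks idx 3 -> match: F0=4 F1=1 F2=0 F3=1; commitIndex=1
Op 9: F0 acks idx 2 -> match: F0=4 F1=1 F2=0 F3=1; commitIndex=1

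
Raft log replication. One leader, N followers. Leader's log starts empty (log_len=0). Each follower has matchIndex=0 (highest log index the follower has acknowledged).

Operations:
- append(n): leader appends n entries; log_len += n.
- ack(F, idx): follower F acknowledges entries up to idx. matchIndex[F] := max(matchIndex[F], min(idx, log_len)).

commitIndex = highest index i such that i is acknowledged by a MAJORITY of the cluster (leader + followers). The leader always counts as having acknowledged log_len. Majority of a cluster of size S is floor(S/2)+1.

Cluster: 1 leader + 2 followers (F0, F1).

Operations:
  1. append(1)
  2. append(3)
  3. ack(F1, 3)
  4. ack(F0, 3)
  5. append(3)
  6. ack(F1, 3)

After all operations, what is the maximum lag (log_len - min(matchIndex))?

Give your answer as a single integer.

Answer: 4

Derivation:
Op 1: append 1 -> log_len=1
Op 2: append 3 -> log_len=4
Op 3: F1 acks idx 3 -> match: F0=0 F1=3; commitIndex=3
Op 4: F0 acks idx 3 -> match: F0=3 F1=3; commitIndex=3
Op 5: append 3 -> log_len=7
Op 6: F1 acks idx 3 -> match: F0=3 F1=3; commitIndex=3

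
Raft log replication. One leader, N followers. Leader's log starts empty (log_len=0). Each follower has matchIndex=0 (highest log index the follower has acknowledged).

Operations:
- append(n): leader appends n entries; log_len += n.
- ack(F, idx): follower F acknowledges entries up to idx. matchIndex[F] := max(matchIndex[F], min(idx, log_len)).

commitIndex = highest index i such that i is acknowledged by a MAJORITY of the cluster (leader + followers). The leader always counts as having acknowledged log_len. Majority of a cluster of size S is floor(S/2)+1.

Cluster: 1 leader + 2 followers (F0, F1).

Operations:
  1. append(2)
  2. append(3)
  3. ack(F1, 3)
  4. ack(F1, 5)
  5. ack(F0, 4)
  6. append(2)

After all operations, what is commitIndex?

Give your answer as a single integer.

Answer: 5

Derivation:
Op 1: append 2 -> log_len=2
Op 2: append 3 -> log_len=5
Op 3: F1 acks idx 3 -> match: F0=0 F1=3; commitIndex=3
Op 4: F1 acks idx 5 -> match: F0=0 F1=5; commitIndex=5
Op 5: F0 acks idx 4 -> match: F0=4 F1=5; commitIndex=5
Op 6: append 2 -> log_len=7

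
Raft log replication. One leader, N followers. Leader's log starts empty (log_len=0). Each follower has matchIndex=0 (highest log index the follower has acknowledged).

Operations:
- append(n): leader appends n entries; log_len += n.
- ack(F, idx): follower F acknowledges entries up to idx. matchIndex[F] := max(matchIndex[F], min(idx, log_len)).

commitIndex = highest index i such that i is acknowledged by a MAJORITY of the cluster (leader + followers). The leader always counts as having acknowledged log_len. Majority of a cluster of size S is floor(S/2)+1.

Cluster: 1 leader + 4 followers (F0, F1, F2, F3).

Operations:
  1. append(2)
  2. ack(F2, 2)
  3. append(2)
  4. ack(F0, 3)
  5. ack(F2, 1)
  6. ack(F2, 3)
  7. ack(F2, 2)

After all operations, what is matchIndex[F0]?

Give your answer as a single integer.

Op 1: append 2 -> log_len=2
Op 2: F2 acks idx 2 -> match: F0=0 F1=0 F2=2 F3=0; commitIndex=0
Op 3: append 2 -> log_len=4
Op 4: F0 acks idx 3 -> match: F0=3 F1=0 F2=2 F3=0; commitIndex=2
Op 5: F2 acks idx 1 -> match: F0=3 F1=0 F2=2 F3=0; commitIndex=2
Op 6: F2 acks idx 3 -> match: F0=3 F1=0 F2=3 F3=0; commitIndex=3
Op 7: F2 acks idx 2 -> match: F0=3 F1=0 F2=3 F3=0; commitIndex=3

Answer: 3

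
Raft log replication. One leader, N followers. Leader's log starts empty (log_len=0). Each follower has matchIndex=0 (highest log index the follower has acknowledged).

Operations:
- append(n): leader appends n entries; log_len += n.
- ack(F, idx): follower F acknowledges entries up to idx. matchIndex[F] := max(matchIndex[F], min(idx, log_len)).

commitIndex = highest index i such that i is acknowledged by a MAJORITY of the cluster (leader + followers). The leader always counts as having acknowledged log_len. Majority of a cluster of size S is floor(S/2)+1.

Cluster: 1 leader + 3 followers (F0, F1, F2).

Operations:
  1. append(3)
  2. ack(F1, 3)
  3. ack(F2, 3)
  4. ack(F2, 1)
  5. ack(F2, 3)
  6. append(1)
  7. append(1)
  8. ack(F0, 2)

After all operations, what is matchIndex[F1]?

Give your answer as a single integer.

Answer: 3

Derivation:
Op 1: append 3 -> log_len=3
Op 2: F1 acks idx 3 -> match: F0=0 F1=3 F2=0; commitIndex=0
Op 3: F2 acks idx 3 -> match: F0=0 F1=3 F2=3; commitIndex=3
Op 4: F2 acks idx 1 -> match: F0=0 F1=3 F2=3; commitIndex=3
Op 5: F2 acks idx 3 -> match: F0=0 F1=3 F2=3; commitIndex=3
Op 6: append 1 -> log_len=4
Op 7: append 1 -> log_len=5
Op 8: F0 acks idx 2 -> match: F0=2 F1=3 F2=3; commitIndex=3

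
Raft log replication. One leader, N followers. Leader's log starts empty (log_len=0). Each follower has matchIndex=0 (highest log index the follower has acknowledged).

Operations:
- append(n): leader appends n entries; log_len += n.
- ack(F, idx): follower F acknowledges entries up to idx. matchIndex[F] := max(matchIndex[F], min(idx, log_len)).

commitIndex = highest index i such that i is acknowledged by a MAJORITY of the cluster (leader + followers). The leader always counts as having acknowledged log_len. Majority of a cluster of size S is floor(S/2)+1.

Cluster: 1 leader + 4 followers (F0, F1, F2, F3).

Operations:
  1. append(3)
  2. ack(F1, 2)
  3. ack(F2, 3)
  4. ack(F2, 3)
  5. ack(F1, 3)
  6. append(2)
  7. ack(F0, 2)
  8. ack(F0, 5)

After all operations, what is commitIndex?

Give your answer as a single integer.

Answer: 3

Derivation:
Op 1: append 3 -> log_len=3
Op 2: F1 acks idx 2 -> match: F0=0 F1=2 F2=0 F3=0; commitIndex=0
Op 3: F2 acks idx 3 -> match: F0=0 F1=2 F2=3 F3=0; commitIndex=2
Op 4: F2 acks idx 3 -> match: F0=0 F1=2 F2=3 F3=0; commitIndex=2
Op 5: F1 acks idx 3 -> match: F0=0 F1=3 F2=3 F3=0; commitIndex=3
Op 6: append 2 -> log_len=5
Op 7: F0 acks idx 2 -> match: F0=2 F1=3 F2=3 F3=0; commitIndex=3
Op 8: F0 acks idx 5 -> match: F0=5 F1=3 F2=3 F3=0; commitIndex=3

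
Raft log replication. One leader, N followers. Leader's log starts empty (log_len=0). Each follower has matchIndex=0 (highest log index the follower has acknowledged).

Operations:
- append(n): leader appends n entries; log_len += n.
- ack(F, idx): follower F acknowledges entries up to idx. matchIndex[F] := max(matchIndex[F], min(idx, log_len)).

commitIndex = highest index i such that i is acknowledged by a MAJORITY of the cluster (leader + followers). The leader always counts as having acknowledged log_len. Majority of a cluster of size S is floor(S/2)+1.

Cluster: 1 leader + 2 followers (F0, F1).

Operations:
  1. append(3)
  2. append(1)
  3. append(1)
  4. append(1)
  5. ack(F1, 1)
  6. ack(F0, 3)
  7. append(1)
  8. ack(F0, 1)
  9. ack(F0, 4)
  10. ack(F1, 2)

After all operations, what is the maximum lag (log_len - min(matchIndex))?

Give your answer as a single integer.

Answer: 5

Derivation:
Op 1: append 3 -> log_len=3
Op 2: append 1 -> log_len=4
Op 3: append 1 -> log_len=5
Op 4: append 1 -> log_len=6
Op 5: F1 acks idx 1 -> match: F0=0 F1=1; commitIndex=1
Op 6: F0 acks idx 3 -> match: F0=3 F1=1; commitIndex=3
Op 7: append 1 -> log_len=7
Op 8: F0 acks idx 1 -> match: F0=3 F1=1; commitIndex=3
Op 9: F0 acks idx 4 -> match: F0=4 F1=1; commitIndex=4
Op 10: F1 acks idx 2 -> match: F0=4 F1=2; commitIndex=4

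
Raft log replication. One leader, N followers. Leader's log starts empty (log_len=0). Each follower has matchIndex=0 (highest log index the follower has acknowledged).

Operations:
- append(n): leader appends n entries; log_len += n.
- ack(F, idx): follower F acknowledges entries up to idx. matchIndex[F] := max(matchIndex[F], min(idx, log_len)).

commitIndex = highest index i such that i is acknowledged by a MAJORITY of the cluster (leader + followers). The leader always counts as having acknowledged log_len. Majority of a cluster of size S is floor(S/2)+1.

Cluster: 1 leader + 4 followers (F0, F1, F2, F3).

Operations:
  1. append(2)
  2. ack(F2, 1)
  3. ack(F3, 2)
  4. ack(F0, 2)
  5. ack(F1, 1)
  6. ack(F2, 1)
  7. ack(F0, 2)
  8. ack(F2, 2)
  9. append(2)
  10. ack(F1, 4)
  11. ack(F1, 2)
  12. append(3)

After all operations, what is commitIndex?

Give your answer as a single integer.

Op 1: append 2 -> log_len=2
Op 2: F2 acks idx 1 -> match: F0=0 F1=0 F2=1 F3=0; commitIndex=0
Op 3: F3 acks idx 2 -> match: F0=0 F1=0 F2=1 F3=2; commitIndex=1
Op 4: F0 acks idx 2 -> match: F0=2 F1=0 F2=1 F3=2; commitIndex=2
Op 5: F1 acks idx 1 -> match: F0=2 F1=1 F2=1 F3=2; commitIndex=2
Op 6: F2 acks idx 1 -> match: F0=2 F1=1 F2=1 F3=2; commitIndex=2
Op 7: F0 acks idx 2 -> match: F0=2 F1=1 F2=1 F3=2; commitIndex=2
Op 8: F2 acks idx 2 -> match: F0=2 F1=1 F2=2 F3=2; commitIndex=2
Op 9: append 2 -> log_len=4
Op 10: F1 acks idx 4 -> match: F0=2 F1=4 F2=2 F3=2; commitIndex=2
Op 11: F1 acks idx 2 -> match: F0=2 F1=4 F2=2 F3=2; commitIndex=2
Op 12: append 3 -> log_len=7

Answer: 2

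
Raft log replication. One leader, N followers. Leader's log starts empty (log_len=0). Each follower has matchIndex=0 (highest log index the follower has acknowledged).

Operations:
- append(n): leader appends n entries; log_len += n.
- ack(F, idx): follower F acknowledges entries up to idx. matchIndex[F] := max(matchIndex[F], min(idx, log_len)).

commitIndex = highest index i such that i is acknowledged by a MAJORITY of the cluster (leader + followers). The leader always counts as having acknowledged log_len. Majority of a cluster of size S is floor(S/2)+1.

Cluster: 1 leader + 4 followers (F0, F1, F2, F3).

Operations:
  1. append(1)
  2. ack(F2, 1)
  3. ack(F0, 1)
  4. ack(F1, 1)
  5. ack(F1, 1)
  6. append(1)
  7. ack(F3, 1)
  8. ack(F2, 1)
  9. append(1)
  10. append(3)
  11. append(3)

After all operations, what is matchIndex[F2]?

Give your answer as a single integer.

Answer: 1

Derivation:
Op 1: append 1 -> log_len=1
Op 2: F2 acks idx 1 -> match: F0=0 F1=0 F2=1 F3=0; commitIndex=0
Op 3: F0 acks idx 1 -> match: F0=1 F1=0 F2=1 F3=0; commitIndex=1
Op 4: F1 acks idx 1 -> match: F0=1 F1=1 F2=1 F3=0; commitIndex=1
Op 5: F1 acks idx 1 -> match: F0=1 F1=1 F2=1 F3=0; commitIndex=1
Op 6: append 1 -> log_len=2
Op 7: F3 acks idx 1 -> match: F0=1 F1=1 F2=1 F3=1; commitIndex=1
Op 8: F2 acks idx 1 -> match: F0=1 F1=1 F2=1 F3=1; commitIndex=1
Op 9: append 1 -> log_len=3
Op 10: append 3 -> log_len=6
Op 11: append 3 -> log_len=9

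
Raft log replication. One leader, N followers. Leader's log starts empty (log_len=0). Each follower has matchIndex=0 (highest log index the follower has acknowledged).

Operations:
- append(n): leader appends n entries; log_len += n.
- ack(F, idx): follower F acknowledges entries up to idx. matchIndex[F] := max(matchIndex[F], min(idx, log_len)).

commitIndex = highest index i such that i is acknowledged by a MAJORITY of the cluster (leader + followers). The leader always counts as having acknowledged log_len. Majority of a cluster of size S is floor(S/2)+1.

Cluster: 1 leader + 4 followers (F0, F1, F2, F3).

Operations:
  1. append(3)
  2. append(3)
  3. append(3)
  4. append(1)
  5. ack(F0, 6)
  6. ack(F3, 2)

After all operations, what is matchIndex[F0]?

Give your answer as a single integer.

Answer: 6

Derivation:
Op 1: append 3 -> log_len=3
Op 2: append 3 -> log_len=6
Op 3: append 3 -> log_len=9
Op 4: append 1 -> log_len=10
Op 5: F0 acks idx 6 -> match: F0=6 F1=0 F2=0 F3=0; commitIndex=0
Op 6: F3 acks idx 2 -> match: F0=6 F1=0 F2=0 F3=2; commitIndex=2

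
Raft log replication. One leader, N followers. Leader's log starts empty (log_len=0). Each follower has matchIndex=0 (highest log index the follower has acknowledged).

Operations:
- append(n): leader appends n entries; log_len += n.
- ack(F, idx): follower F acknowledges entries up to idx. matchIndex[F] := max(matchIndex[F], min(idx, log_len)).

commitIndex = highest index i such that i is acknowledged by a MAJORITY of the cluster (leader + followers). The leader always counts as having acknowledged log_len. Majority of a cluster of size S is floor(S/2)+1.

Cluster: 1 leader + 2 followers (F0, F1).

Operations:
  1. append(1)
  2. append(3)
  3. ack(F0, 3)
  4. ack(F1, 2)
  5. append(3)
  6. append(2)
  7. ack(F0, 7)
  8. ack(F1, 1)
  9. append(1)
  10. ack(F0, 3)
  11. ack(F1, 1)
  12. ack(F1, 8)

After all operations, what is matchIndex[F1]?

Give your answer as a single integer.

Op 1: append 1 -> log_len=1
Op 2: append 3 -> log_len=4
Op 3: F0 acks idx 3 -> match: F0=3 F1=0; commitIndex=3
Op 4: F1 acks idx 2 -> match: F0=3 F1=2; commitIndex=3
Op 5: append 3 -> log_len=7
Op 6: append 2 -> log_len=9
Op 7: F0 acks idx 7 -> match: F0=7 F1=2; commitIndex=7
Op 8: F1 acks idx 1 -> match: F0=7 F1=2; commitIndex=7
Op 9: append 1 -> log_len=10
Op 10: F0 acks idx 3 -> match: F0=7 F1=2; commitIndex=7
Op 11: F1 acks idx 1 -> match: F0=7 F1=2; commitIndex=7
Op 12: F1 acks idx 8 -> match: F0=7 F1=8; commitIndex=8

Answer: 8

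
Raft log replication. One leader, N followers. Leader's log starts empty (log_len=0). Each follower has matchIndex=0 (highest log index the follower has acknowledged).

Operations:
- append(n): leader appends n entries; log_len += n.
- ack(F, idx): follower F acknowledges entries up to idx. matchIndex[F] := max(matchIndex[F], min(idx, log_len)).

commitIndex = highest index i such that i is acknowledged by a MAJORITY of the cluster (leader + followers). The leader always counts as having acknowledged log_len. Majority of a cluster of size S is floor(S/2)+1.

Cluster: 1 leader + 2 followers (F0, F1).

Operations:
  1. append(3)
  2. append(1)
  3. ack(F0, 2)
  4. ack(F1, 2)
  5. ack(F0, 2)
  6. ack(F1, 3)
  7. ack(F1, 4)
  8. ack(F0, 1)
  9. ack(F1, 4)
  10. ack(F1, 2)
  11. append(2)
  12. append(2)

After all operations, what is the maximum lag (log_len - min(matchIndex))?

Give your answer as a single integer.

Op 1: append 3 -> log_len=3
Op 2: append 1 -> log_len=4
Op 3: F0 acks idx 2 -> match: F0=2 F1=0; commitIndex=2
Op 4: F1 acks idx 2 -> match: F0=2 F1=2; commitIndex=2
Op 5: F0 acks idx 2 -> match: F0=2 F1=2; commitIndex=2
Op 6: F1 acks idx 3 -> match: F0=2 F1=3; commitIndex=3
Op 7: F1 acks idx 4 -> match: F0=2 F1=4; commitIndex=4
Op 8: F0 acks idx 1 -> match: F0=2 F1=4; commitIndex=4
Op 9: F1 acks idx 4 -> match: F0=2 F1=4; commitIndex=4
Op 10: F1 acks idx 2 -> match: F0=2 F1=4; commitIndex=4
Op 11: append 2 -> log_len=6
Op 12: append 2 -> log_len=8

Answer: 6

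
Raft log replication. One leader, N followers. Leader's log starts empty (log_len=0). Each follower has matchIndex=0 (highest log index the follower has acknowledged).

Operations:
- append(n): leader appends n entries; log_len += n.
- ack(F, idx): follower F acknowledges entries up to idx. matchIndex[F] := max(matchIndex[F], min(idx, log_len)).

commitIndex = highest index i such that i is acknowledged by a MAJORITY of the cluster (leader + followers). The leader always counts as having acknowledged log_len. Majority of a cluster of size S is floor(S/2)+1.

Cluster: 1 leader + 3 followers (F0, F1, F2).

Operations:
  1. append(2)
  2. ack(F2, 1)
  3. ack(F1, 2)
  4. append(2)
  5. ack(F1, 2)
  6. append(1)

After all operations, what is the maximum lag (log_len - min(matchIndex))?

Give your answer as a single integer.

Op 1: append 2 -> log_len=2
Op 2: F2 acks idx 1 -> match: F0=0 F1=0 F2=1; commitIndex=0
Op 3: F1 acks idx 2 -> match: F0=0 F1=2 F2=1; commitIndex=1
Op 4: append 2 -> log_len=4
Op 5: F1 acks idx 2 -> match: F0=0 F1=2 F2=1; commitIndex=1
Op 6: append 1 -> log_len=5

Answer: 5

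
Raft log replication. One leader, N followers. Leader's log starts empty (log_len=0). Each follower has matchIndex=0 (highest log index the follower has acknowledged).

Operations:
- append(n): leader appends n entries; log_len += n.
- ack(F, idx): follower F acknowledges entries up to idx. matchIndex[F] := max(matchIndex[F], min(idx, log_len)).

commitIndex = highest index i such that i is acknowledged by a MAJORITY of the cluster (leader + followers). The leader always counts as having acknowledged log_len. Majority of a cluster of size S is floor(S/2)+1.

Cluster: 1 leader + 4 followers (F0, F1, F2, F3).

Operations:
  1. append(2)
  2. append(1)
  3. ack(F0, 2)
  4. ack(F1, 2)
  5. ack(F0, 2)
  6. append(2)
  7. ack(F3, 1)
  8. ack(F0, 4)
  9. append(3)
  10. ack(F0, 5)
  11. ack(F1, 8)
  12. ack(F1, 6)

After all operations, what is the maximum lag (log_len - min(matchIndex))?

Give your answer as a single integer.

Answer: 8

Derivation:
Op 1: append 2 -> log_len=2
Op 2: append 1 -> log_len=3
Op 3: F0 acks idx 2 -> match: F0=2 F1=0 F2=0 F3=0; commitIndex=0
Op 4: F1 acks idx 2 -> match: F0=2 F1=2 F2=0 F3=0; commitIndex=2
Op 5: F0 acks idx 2 -> match: F0=2 F1=2 F2=0 F3=0; commitIndex=2
Op 6: append 2 -> log_len=5
Op 7: F3 acks idx 1 -> match: F0=2 F1=2 F2=0 F3=1; commitIndex=2
Op 8: F0 acks idx 4 -> match: F0=4 F1=2 F2=0 F3=1; commitIndex=2
Op 9: append 3 -> log_len=8
Op 10: F0 acks idx 5 -> match: F0=5 F1=2 F2=0 F3=1; commitIndex=2
Op 11: F1 acks idx 8 -> match: F0=5 F1=8 F2=0 F3=1; commitIndex=5
Op 12: F1 acks idx 6 -> match: F0=5 F1=8 F2=0 F3=1; commitIndex=5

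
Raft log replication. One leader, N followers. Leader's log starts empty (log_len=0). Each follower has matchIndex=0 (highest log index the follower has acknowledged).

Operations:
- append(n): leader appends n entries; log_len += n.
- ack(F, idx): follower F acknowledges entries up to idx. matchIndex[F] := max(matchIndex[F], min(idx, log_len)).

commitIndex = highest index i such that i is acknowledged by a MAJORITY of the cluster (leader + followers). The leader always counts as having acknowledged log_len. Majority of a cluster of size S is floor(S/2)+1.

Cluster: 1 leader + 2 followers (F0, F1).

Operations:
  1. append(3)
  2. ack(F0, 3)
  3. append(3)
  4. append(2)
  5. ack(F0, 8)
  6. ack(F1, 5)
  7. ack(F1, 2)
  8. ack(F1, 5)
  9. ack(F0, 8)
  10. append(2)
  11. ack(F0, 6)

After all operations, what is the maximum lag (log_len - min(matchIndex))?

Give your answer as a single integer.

Op 1: append 3 -> log_len=3
Op 2: F0 acks idx 3 -> match: F0=3 F1=0; commitIndex=3
Op 3: append 3 -> log_len=6
Op 4: append 2 -> log_len=8
Op 5: F0 acks idx 8 -> match: F0=8 F1=0; commitIndex=8
Op 6: F1 acks idx 5 -> match: F0=8 F1=5; commitIndex=8
Op 7: F1 acks idx 2 -> match: F0=8 F1=5; commitIndex=8
Op 8: F1 acks idx 5 -> match: F0=8 F1=5; commitIndex=8
Op 9: F0 acks idx 8 -> match: F0=8 F1=5; commitIndex=8
Op 10: append 2 -> log_len=10
Op 11: F0 acks idx 6 -> match: F0=8 F1=5; commitIndex=8

Answer: 5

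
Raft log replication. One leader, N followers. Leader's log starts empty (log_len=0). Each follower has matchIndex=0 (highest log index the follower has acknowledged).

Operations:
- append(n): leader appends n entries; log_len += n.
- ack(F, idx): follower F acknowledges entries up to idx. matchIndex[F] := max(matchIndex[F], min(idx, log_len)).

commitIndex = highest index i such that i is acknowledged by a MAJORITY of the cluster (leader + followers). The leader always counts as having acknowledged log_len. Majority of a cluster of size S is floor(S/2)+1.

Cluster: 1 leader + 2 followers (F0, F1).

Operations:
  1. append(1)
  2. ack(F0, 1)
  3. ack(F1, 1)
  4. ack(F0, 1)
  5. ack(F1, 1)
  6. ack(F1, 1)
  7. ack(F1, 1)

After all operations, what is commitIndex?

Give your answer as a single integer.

Answer: 1

Derivation:
Op 1: append 1 -> log_len=1
Op 2: F0 acks idx 1 -> match: F0=1 F1=0; commitIndex=1
Op 3: F1 acks idx 1 -> match: F0=1 F1=1; commitIndex=1
Op 4: F0 acks idx 1 -> match: F0=1 F1=1; commitIndex=1
Op 5: F1 acks idx 1 -> match: F0=1 F1=1; commitIndex=1
Op 6: F1 acks idx 1 -> match: F0=1 F1=1; commitIndex=1
Op 7: F1 acks idx 1 -> match: F0=1 F1=1; commitIndex=1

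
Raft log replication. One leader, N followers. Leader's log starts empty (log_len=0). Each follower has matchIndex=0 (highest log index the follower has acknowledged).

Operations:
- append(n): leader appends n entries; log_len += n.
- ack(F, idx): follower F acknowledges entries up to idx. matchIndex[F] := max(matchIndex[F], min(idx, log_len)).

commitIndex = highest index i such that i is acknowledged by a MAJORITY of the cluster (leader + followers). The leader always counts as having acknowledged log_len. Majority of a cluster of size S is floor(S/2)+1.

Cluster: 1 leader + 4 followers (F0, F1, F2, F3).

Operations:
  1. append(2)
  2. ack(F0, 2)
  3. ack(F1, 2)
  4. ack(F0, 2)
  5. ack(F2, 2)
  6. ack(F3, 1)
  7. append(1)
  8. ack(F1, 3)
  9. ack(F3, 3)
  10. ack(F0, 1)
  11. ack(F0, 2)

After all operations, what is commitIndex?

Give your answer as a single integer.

Answer: 3

Derivation:
Op 1: append 2 -> log_len=2
Op 2: F0 acks idx 2 -> match: F0=2 F1=0 F2=0 F3=0; commitIndex=0
Op 3: F1 acks idx 2 -> match: F0=2 F1=2 F2=0 F3=0; commitIndex=2
Op 4: F0 acks idx 2 -> match: F0=2 F1=2 F2=0 F3=0; commitIndex=2
Op 5: F2 acks idx 2 -> match: F0=2 F1=2 F2=2 F3=0; commitIndex=2
Op 6: F3 acks idx 1 -> match: F0=2 F1=2 F2=2 F3=1; commitIndex=2
Op 7: append 1 -> log_len=3
Op 8: F1 acks idx 3 -> match: F0=2 F1=3 F2=2 F3=1; commitIndex=2
Op 9: F3 acks idx 3 -> match: F0=2 F1=3 F2=2 F3=3; commitIndex=3
Op 10: F0 acks idx 1 -> match: F0=2 F1=3 F2=2 F3=3; commitIndex=3
Op 11: F0 acks idx 2 -> match: F0=2 F1=3 F2=2 F3=3; commitIndex=3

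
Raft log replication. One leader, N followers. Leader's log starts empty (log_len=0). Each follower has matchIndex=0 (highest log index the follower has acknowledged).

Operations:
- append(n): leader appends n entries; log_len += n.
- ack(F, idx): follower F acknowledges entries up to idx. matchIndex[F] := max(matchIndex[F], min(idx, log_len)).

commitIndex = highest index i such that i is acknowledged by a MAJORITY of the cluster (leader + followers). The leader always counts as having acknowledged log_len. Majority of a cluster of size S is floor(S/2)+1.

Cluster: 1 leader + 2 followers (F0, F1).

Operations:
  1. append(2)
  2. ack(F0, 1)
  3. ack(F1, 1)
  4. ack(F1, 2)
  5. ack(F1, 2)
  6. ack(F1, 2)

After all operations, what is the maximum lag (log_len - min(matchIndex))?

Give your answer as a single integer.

Op 1: append 2 -> log_len=2
Op 2: F0 acks idx 1 -> match: F0=1 F1=0; commitIndex=1
Op 3: F1 acks idx 1 -> match: F0=1 F1=1; commitIndex=1
Op 4: F1 acks idx 2 -> match: F0=1 F1=2; commitIndex=2
Op 5: F1 acks idx 2 -> match: F0=1 F1=2; commitIndex=2
Op 6: F1 acks idx 2 -> match: F0=1 F1=2; commitIndex=2

Answer: 1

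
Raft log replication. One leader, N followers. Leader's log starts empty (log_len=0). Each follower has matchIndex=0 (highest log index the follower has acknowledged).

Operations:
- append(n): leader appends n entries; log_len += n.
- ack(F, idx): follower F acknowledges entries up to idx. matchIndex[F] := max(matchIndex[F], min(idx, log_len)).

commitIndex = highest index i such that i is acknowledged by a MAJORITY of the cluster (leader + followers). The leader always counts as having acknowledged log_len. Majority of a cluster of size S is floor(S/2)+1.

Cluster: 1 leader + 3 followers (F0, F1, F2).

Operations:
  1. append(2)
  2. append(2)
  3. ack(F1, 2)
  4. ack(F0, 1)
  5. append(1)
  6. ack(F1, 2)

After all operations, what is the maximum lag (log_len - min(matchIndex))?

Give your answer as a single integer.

Op 1: append 2 -> log_len=2
Op 2: append 2 -> log_len=4
Op 3: F1 acks idx 2 -> match: F0=0 F1=2 F2=0; commitIndex=0
Op 4: F0 acks idx 1 -> match: F0=1 F1=2 F2=0; commitIndex=1
Op 5: append 1 -> log_len=5
Op 6: F1 acks idx 2 -> match: F0=1 F1=2 F2=0; commitIndex=1

Answer: 5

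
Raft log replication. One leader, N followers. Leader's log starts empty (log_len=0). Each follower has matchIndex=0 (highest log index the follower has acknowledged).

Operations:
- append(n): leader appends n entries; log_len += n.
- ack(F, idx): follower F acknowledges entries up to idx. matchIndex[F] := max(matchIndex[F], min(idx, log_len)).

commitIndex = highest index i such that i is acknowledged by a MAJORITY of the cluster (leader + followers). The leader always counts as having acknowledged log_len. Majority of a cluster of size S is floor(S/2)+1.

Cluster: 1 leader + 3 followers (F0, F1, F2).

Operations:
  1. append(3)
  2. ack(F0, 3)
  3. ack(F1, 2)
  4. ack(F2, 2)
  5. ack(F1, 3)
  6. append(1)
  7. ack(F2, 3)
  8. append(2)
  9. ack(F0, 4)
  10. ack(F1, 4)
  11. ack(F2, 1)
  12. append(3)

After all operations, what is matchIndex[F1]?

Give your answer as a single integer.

Answer: 4

Derivation:
Op 1: append 3 -> log_len=3
Op 2: F0 acks idx 3 -> match: F0=3 F1=0 F2=0; commitIndex=0
Op 3: F1 acks idx 2 -> match: F0=3 F1=2 F2=0; commitIndex=2
Op 4: F2 acks idx 2 -> match: F0=3 F1=2 F2=2; commitIndex=2
Op 5: F1 acks idx 3 -> match: F0=3 F1=3 F2=2; commitIndex=3
Op 6: append 1 -> log_len=4
Op 7: F2 acks idx 3 -> match: F0=3 F1=3 F2=3; commitIndex=3
Op 8: append 2 -> log_len=6
Op 9: F0 acks idx 4 -> match: F0=4 F1=3 F2=3; commitIndex=3
Op 10: F1 acks idx 4 -> match: F0=4 F1=4 F2=3; commitIndex=4
Op 11: F2 acks idx 1 -> match: F0=4 F1=4 F2=3; commitIndex=4
Op 12: append 3 -> log_len=9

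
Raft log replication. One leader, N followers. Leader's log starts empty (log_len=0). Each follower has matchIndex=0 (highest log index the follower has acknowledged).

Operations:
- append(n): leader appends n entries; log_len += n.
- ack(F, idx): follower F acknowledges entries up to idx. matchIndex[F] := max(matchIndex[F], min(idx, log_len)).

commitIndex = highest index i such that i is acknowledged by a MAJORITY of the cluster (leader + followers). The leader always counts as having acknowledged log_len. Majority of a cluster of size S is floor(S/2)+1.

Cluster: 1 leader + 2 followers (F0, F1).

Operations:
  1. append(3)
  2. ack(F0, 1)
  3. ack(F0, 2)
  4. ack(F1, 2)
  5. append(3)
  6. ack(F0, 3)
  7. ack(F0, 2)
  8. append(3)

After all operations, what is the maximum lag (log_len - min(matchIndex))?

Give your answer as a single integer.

Op 1: append 3 -> log_len=3
Op 2: F0 acks idx 1 -> match: F0=1 F1=0; commitIndex=1
Op 3: F0 acks idx 2 -> match: F0=2 F1=0; commitIndex=2
Op 4: F1 acks idx 2 -> match: F0=2 F1=2; commitIndex=2
Op 5: append 3 -> log_len=6
Op 6: F0 acks idx 3 -> match: F0=3 F1=2; commitIndex=3
Op 7: F0 acks idx 2 -> match: F0=3 F1=2; commitIndex=3
Op 8: append 3 -> log_len=9

Answer: 7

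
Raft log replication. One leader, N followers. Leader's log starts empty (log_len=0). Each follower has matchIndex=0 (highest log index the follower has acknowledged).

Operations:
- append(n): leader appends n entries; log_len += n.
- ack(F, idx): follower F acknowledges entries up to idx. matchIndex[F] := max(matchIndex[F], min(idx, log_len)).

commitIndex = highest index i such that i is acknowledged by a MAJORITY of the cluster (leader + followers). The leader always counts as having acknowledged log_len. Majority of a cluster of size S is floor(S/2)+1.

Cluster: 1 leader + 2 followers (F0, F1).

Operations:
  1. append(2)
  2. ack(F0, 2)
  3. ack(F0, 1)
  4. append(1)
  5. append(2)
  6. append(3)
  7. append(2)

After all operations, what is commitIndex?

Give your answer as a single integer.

Op 1: append 2 -> log_len=2
Op 2: F0 acks idx 2 -> match: F0=2 F1=0; commitIndex=2
Op 3: F0 acks idx 1 -> match: F0=2 F1=0; commitIndex=2
Op 4: append 1 -> log_len=3
Op 5: append 2 -> log_len=5
Op 6: append 3 -> log_len=8
Op 7: append 2 -> log_len=10

Answer: 2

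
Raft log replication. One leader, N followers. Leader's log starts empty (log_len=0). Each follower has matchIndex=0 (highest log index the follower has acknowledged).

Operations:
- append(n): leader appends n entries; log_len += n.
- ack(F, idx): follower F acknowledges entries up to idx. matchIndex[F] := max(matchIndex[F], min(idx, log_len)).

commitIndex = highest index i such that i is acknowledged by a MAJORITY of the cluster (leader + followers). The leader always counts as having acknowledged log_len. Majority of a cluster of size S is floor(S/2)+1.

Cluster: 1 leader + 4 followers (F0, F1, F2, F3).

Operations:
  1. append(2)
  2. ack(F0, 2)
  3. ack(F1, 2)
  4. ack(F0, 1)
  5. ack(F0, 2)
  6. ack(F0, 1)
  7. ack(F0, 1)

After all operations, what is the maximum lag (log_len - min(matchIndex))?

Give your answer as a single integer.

Answer: 2

Derivation:
Op 1: append 2 -> log_len=2
Op 2: F0 acks idx 2 -> match: F0=2 F1=0 F2=0 F3=0; commitIndex=0
Op 3: F1 acks idx 2 -> match: F0=2 F1=2 F2=0 F3=0; commitIndex=2
Op 4: F0 acks idx 1 -> match: F0=2 F1=2 F2=0 F3=0; commitIndex=2
Op 5: F0 acks idx 2 -> match: F0=2 F1=2 F2=0 F3=0; commitIndex=2
Op 6: F0 acks idx 1 -> match: F0=2 F1=2 F2=0 F3=0; commitIndex=2
Op 7: F0 acks idx 1 -> match: F0=2 F1=2 F2=0 F3=0; commitIndex=2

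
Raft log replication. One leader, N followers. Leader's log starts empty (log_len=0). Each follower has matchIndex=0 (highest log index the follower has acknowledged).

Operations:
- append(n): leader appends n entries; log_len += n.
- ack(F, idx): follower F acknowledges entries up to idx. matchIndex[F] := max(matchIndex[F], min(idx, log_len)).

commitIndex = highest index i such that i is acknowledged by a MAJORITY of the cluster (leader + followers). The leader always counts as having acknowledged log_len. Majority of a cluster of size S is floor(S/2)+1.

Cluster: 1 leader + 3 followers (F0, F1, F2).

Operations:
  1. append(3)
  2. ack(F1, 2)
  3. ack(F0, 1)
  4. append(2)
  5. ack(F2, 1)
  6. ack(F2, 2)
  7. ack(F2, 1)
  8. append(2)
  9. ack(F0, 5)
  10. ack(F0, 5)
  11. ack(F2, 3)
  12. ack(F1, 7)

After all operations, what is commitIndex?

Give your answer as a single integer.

Answer: 5

Derivation:
Op 1: append 3 -> log_len=3
Op 2: F1 acks idx 2 -> match: F0=0 F1=2 F2=0; commitIndex=0
Op 3: F0 acks idx 1 -> match: F0=1 F1=2 F2=0; commitIndex=1
Op 4: append 2 -> log_len=5
Op 5: F2 acks idx 1 -> match: F0=1 F1=2 F2=1; commitIndex=1
Op 6: F2 acks idx 2 -> match: F0=1 F1=2 F2=2; commitIndex=2
Op 7: F2 acks idx 1 -> match: F0=1 F1=2 F2=2; commitIndex=2
Op 8: append 2 -> log_len=7
Op 9: F0 acks idx 5 -> match: F0=5 F1=2 F2=2; commitIndex=2
Op 10: F0 acks idx 5 -> match: F0=5 F1=2 F2=2; commitIndex=2
Op 11: F2 acks idx 3 -> match: F0=5 F1=2 F2=3; commitIndex=3
Op 12: F1 acks idx 7 -> match: F0=5 F1=7 F2=3; commitIndex=5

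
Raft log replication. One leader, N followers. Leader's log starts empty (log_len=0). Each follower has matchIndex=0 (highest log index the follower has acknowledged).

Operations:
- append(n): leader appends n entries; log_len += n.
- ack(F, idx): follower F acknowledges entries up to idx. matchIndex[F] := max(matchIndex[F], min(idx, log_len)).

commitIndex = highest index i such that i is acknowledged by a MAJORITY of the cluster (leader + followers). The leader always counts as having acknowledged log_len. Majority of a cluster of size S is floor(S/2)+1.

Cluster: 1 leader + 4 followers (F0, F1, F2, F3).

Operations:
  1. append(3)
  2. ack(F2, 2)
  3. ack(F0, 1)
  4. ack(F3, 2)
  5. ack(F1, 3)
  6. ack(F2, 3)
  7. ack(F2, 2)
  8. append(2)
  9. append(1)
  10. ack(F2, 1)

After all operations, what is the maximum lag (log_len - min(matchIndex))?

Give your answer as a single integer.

Answer: 5

Derivation:
Op 1: append 3 -> log_len=3
Op 2: F2 acks idx 2 -> match: F0=0 F1=0 F2=2 F3=0; commitIndex=0
Op 3: F0 acks idx 1 -> match: F0=1 F1=0 F2=2 F3=0; commitIndex=1
Op 4: F3 acks idx 2 -> match: F0=1 F1=0 F2=2 F3=2; commitIndex=2
Op 5: F1 acks idx 3 -> match: F0=1 F1=3 F2=2 F3=2; commitIndex=2
Op 6: F2 acks idx 3 -> match: F0=1 F1=3 F2=3 F3=2; commitIndex=3
Op 7: F2 acks idx 2 -> match: F0=1 F1=3 F2=3 F3=2; commitIndex=3
Op 8: append 2 -> log_len=5
Op 9: append 1 -> log_len=6
Op 10: F2 acks idx 1 -> match: F0=1 F1=3 F2=3 F3=2; commitIndex=3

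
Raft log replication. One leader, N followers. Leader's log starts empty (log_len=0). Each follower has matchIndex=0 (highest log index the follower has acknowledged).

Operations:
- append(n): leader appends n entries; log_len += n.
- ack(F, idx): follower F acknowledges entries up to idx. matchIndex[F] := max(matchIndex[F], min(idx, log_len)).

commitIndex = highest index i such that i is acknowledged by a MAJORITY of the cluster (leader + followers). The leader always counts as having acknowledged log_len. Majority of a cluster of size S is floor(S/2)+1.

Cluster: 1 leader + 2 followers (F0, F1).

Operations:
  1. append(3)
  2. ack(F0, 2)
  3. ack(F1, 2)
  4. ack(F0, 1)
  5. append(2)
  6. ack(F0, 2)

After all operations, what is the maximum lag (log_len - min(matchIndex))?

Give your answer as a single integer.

Op 1: append 3 -> log_len=3
Op 2: F0 acks idx 2 -> match: F0=2 F1=0; commitIndex=2
Op 3: F1 acks idx 2 -> match: F0=2 F1=2; commitIndex=2
Op 4: F0 acks idx 1 -> match: F0=2 F1=2; commitIndex=2
Op 5: append 2 -> log_len=5
Op 6: F0 acks idx 2 -> match: F0=2 F1=2; commitIndex=2

Answer: 3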